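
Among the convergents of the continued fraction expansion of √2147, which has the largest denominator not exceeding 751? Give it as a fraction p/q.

√2147 = [46; 2, 1, 45, 1, 2, 92, …] (period length 6).
Convergents:
  p_0/q_0 = 46/1
  p_1/q_1 = 93/2
  p_2/q_2 = 139/3
  p_3/q_3 = 6348/137
  p_4/q_4 = 6487/140
  p_5/q_5 = 19322/417
  p_6/q_6 = 1784111/38504
q_5 = 417 ≤ 751 < 38504 = q_6, so the answer is 19322/417.

19322/417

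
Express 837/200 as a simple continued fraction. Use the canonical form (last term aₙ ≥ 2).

[4; 5, 2, 2, 7]

837 = 4·200 + 37
200 = 5·37 + 15
37 = 2·15 + 7
15 = 2·7 + 1
7 = 7·1 + 0  (stop)
So 837/200 = [4; 5, 2, 2, 7].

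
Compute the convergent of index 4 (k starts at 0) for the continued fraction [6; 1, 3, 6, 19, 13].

Using pₖ = aₖpₖ₋₁ + pₖ₋₂, qₖ = aₖqₖ₋₁ + qₖ₋₂ (with p₋₁=1, p₋₂=0, q₋₁=0, q₋₂=1):
  k=0: a=6, p=6, q=1
  k=1: a=1, p=7, q=1
  k=2: a=3, p=27, q=4
  k=3: a=6, p=169, q=25
  k=4: a=19, p=3238, q=479

3238/479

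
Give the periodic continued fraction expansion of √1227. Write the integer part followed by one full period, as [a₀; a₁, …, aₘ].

a₀ = ⌊√1227⌋ = 35.
With m₀=0, d₀=1 and mₖ₊₁ = dₖaₖ − mₖ, dₖ₊₁ = (n − mₖ₊₁²)/dₖ, aₖ₊₁ = ⌊(a₀+mₖ₊₁)/dₖ₊₁⌋:
  k=1: m=35, d=2, a=35
  k=2: m=35, d=1, a=70
d=1 and a=2a₀=70 at k=2, so the next step gives (m, d) = (35, 2) again — its k=1 value — and the period has length 2.

[35; 35, 70]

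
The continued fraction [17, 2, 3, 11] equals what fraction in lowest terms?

Using pₖ = aₖpₖ₋₁ + pₖ₋₂ and qₖ = aₖqₖ₋₁ + qₖ₋₂:
  k=0: a=17, p=17, q=1
  k=1: a=2, p=35, q=2
  k=2: a=3, p=122, q=7
  k=3: a=11, p=1377, q=79

1377/79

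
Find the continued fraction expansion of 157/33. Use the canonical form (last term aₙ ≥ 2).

157 = 4×33 + 25
33 = 1×25 + 8
25 = 3×8 + 1
8 = 8×1 + 0  (stop)
So 157/33 = [4; 1, 3, 8].

[4; 1, 3, 8]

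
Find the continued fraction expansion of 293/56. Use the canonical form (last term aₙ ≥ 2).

293 = 5*56 + 13
56 = 4*13 + 4
13 = 3*4 + 1
4 = 4*1 + 0  (stop)
So 293/56 = [5; 4, 3, 4].

[5; 4, 3, 4]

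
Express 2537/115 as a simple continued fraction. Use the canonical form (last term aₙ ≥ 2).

[22; 16, 2, 3]

2537 = 22*115 + 7
115 = 16*7 + 3
7 = 2*3 + 1
3 = 3*1 + 0  (stop)
So 2537/115 = [22; 16, 2, 3].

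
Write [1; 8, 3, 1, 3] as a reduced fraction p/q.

Fold from the inside: start with 3/1.
  1 + 1/3 = 4/3
  3 + 3/4 = 15/4
  8 + 4/15 = 124/15
  1 + 15/124 = 139/124

139/124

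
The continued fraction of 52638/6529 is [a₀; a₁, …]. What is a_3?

3

52638 = 8·6529 + 406   →  a_0 = 8
6529 = 16·406 + 33   →  a_1 = 16
406 = 12·33 + 10   →  a_2 = 12
33 = 3·10 + 3   →  a_3 = 3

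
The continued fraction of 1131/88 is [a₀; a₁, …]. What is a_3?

1

1131 = 12·88 + 75   →  a_0 = 12
88 = 1·75 + 13   →  a_1 = 1
75 = 5·13 + 10   →  a_2 = 5
13 = 1·10 + 3   →  a_3 = 1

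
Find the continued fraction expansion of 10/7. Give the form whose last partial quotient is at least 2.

10 = 1*7 + 3
7 = 2*3 + 1
3 = 3*1 + 0  (stop)
So 10/7 = [1; 2, 3].

[1; 2, 3]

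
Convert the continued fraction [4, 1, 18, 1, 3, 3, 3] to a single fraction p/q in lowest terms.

4207/850

Fold from the inside: start with 3/1.
  3 + 1/3 = 10/3
  3 + 3/10 = 33/10
  1 + 10/33 = 43/33
  18 + 33/43 = 807/43
  1 + 43/807 = 850/807
  4 + 807/850 = 4207/850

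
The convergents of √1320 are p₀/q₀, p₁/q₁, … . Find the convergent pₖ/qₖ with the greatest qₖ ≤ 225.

7884/217

√1320 = [36; 3, 72, …] (period length 2).
Convergents:
  p_0/q_0 = 36/1
  p_1/q_1 = 109/3
  p_2/q_2 = 7884/217
  p_3/q_3 = 23761/654
q_2 = 217 ≤ 225 < 654 = q_3, so the answer is 7884/217.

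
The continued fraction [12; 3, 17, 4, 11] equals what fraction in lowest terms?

29252/2373

Using pₖ = aₖpₖ₋₁ + pₖ₋₂ and qₖ = aₖqₖ₋₁ + qₖ₋₂:
  k=0: a=12, p=12, q=1
  k=1: a=3, p=37, q=3
  k=2: a=17, p=641, q=52
  k=3: a=4, p=2601, q=211
  k=4: a=11, p=29252, q=2373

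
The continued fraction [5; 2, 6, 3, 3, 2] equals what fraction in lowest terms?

1710/313

Using pₖ = aₖpₖ₋₁ + pₖ₋₂ and qₖ = aₖqₖ₋₁ + qₖ₋₂:
  k=0: a=5, p=5, q=1
  k=1: a=2, p=11, q=2
  k=2: a=6, p=71, q=13
  k=3: a=3, p=224, q=41
  k=4: a=3, p=743, q=136
  k=5: a=2, p=1710, q=313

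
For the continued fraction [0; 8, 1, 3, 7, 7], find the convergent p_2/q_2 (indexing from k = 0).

1/9

Using pₖ = aₖpₖ₋₁ + pₖ₋₂, qₖ = aₖqₖ₋₁ + qₖ₋₂ (with p₋₁=1, p₋₂=0, q₋₁=0, q₋₂=1):
  k=0: a=0, p=0, q=1
  k=1: a=8, p=1, q=8
  k=2: a=1, p=1, q=9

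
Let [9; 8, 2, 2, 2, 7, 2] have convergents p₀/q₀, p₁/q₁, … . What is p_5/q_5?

6830/749

Using pₖ = aₖpₖ₋₁ + pₖ₋₂, qₖ = aₖqₖ₋₁ + qₖ₋₂ (with p₋₁=1, p₋₂=0, q₋₁=0, q₋₂=1):
  k=0: a=9, p=9, q=1
  k=1: a=8, p=73, q=8
  k=2: a=2, p=155, q=17
  k=3: a=2, p=383, q=42
  k=4: a=2, p=921, q=101
  k=5: a=7, p=6830, q=749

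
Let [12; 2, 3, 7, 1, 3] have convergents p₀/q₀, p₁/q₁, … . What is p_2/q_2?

Using pₖ = aₖpₖ₋₁ + pₖ₋₂, qₖ = aₖqₖ₋₁ + qₖ₋₂ (with p₋₁=1, p₋₂=0, q₋₁=0, q₋₂=1):
  k=0: a=12, p=12, q=1
  k=1: a=2, p=25, q=2
  k=2: a=3, p=87, q=7

87/7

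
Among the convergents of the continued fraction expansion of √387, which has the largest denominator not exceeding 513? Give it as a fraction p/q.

3482/177

√387 = [19; 1, 2, 19, 2, 1, 38, …] (period length 6).
Convergents:
  p_0/q_0 = 19/1
  p_1/q_1 = 20/1
  p_2/q_2 = 59/3
  p_3/q_3 = 1141/58
  p_4/q_4 = 2341/119
  p_5/q_5 = 3482/177
  p_6/q_6 = 134657/6845
q_5 = 177 ≤ 513 < 6845 = q_6, so the answer is 3482/177.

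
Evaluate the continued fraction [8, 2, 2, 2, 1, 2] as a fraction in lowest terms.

387/46

Fold from the inside: start with 2/1.
  1 + 1/2 = 3/2
  2 + 2/3 = 8/3
  2 + 3/8 = 19/8
  2 + 8/19 = 46/19
  8 + 19/46 = 387/46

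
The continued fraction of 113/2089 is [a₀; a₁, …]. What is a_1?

113 = 0·2089 + 113   →  a_0 = 0
2089 = 18·113 + 55   →  a_1 = 18

18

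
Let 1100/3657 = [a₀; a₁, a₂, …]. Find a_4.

3

1100 = 0·3657 + 1100   →  a_0 = 0
3657 = 3·1100 + 357   →  a_1 = 3
1100 = 3·357 + 29   →  a_2 = 3
357 = 12·29 + 9   →  a_3 = 12
29 = 3·9 + 2   →  a_4 = 3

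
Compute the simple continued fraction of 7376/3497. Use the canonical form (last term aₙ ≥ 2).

[2; 9, 6, 2, 9, 3]

7376 = 2·3497 + 382
3497 = 9·382 + 59
382 = 6·59 + 28
59 = 2·28 + 3
28 = 9·3 + 1
3 = 3·1 + 0  (stop)
So 7376/3497 = [2; 9, 6, 2, 9, 3].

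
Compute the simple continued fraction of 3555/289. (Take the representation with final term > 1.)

3555 = 12·289 + 87
289 = 3·87 + 28
87 = 3·28 + 3
28 = 9·3 + 1
3 = 3·1 + 0  (stop)
So 3555/289 = [12; 3, 3, 9, 3].

[12; 3, 3, 9, 3]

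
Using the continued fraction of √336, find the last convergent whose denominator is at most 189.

√336 = [18; 3, 36, …] (period length 2).
Convergents:
  p_0/q_0 = 18/1
  p_1/q_1 = 55/3
  p_2/q_2 = 1998/109
  p_3/q_3 = 6049/330
q_2 = 109 ≤ 189 < 330 = q_3, so the answer is 1998/109.

1998/109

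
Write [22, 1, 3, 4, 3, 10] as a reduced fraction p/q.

12907/567

Fold from the inside: start with 10/1.
  3 + 1/10 = 31/10
  4 + 10/31 = 134/31
  3 + 31/134 = 433/134
  1 + 134/433 = 567/433
  22 + 433/567 = 12907/567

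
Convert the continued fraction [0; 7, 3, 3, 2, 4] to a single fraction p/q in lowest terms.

102/745

Fold from the inside: start with 4/1.
  2 + 1/4 = 9/4
  3 + 4/9 = 31/9
  3 + 9/31 = 102/31
  7 + 31/102 = 745/102
  0 + 102/745 = 102/745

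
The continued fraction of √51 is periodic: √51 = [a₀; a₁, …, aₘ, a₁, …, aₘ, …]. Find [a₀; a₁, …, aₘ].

a₀ = ⌊√51⌋ = 7.
With m₀=0, d₀=1 and mₖ₊₁ = dₖaₖ − mₖ, dₖ₊₁ = (n − mₖ₊₁²)/dₖ, aₖ₊₁ = ⌊(a₀+mₖ₊₁)/dₖ₊₁⌋:
  k=1: m=7, d=2, a=7
  k=2: m=7, d=1, a=14
d=1 and a=2a₀=14 at k=2, so the next step gives (m, d) = (7, 2) again — its k=1 value — and the period has length 2.

[7; 7, 14]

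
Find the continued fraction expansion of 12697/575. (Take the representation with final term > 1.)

12697 = 22*575 + 47
575 = 12*47 + 11
47 = 4*11 + 3
11 = 3*3 + 2
3 = 1*2 + 1
2 = 2*1 + 0  (stop)
So 12697/575 = [22; 12, 4, 3, 1, 2].

[22; 12, 4, 3, 1, 2]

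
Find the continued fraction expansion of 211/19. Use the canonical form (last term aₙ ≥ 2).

[11; 9, 2]

211 = 11×19 + 2
19 = 9×2 + 1
2 = 2×1 + 0  (stop)
So 211/19 = [11; 9, 2].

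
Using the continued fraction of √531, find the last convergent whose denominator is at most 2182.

√531 = [23; 23, 46, …] (period length 2).
Convergents:
  p_0/q_0 = 23/1
  p_1/q_1 = 530/23
  p_2/q_2 = 24403/1059
  p_3/q_3 = 561799/24380
q_2 = 1059 ≤ 2182 < 24380 = q_3, so the answer is 24403/1059.

24403/1059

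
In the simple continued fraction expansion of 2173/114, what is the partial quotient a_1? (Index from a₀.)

2173 = 19·114 + 7   →  a_0 = 19
114 = 16·7 + 2   →  a_1 = 16

16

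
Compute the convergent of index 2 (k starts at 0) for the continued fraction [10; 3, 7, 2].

Using pₖ = aₖpₖ₋₁ + pₖ₋₂, qₖ = aₖqₖ₋₁ + qₖ₋₂ (with p₋₁=1, p₋₂=0, q₋₁=0, q₋₂=1):
  k=0: a=10, p=10, q=1
  k=1: a=3, p=31, q=3
  k=2: a=7, p=227, q=22

227/22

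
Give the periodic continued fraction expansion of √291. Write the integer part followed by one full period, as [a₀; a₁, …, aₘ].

[17; 17, 34]

a₀ = ⌊√291⌋ = 17.
With m₀=0, d₀=1 and mₖ₊₁ = dₖaₖ − mₖ, dₖ₊₁ = (n − mₖ₊₁²)/dₖ, aₖ₊₁ = ⌊(a₀+mₖ₊₁)/dₖ₊₁⌋:
  k=1: m=17, d=2, a=17
  k=2: m=17, d=1, a=34
d=1 and a=2a₀=34 at k=2, so the next step gives (m, d) = (17, 2) again — its k=1 value — and the period has length 2.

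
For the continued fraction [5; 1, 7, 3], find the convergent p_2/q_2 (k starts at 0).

Using pₖ = aₖpₖ₋₁ + pₖ₋₂, qₖ = aₖqₖ₋₁ + qₖ₋₂ (with p₋₁=1, p₋₂=0, q₋₁=0, q₋₂=1):
  k=0: a=5, p=5, q=1
  k=1: a=1, p=6, q=1
  k=2: a=7, p=47, q=8

47/8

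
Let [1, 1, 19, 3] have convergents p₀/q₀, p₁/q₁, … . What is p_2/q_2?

39/20

Using pₖ = aₖpₖ₋₁ + pₖ₋₂, qₖ = aₖqₖ₋₁ + qₖ₋₂ (with p₋₁=1, p₋₂=0, q₋₁=0, q₋₂=1):
  k=0: a=1, p=1, q=1
  k=1: a=1, p=2, q=1
  k=2: a=19, p=39, q=20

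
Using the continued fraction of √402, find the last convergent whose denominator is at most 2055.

16060/801

√402 = [20; 20, 40, …] (period length 2).
Convergents:
  p_0/q_0 = 20/1
  p_1/q_1 = 401/20
  p_2/q_2 = 16060/801
  p_3/q_3 = 321601/16040
q_2 = 801 ≤ 2055 < 16040 = q_3, so the answer is 16060/801.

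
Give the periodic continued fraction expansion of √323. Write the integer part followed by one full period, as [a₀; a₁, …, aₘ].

a₀ = ⌊√323⌋ = 17.

[17; 1, 34]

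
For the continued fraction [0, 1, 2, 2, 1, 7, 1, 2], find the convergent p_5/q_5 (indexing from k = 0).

54/77

Using pₖ = aₖpₖ₋₁ + pₖ₋₂, qₖ = aₖqₖ₋₁ + qₖ₋₂ (with p₋₁=1, p₋₂=0, q₋₁=0, q₋₂=1):
  k=0: a=0, p=0, q=1
  k=1: a=1, p=1, q=1
  k=2: a=2, p=2, q=3
  k=3: a=2, p=5, q=7
  k=4: a=1, p=7, q=10
  k=5: a=7, p=54, q=77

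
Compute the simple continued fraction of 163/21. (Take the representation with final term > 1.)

163 = 7×21 + 16
21 = 1×16 + 5
16 = 3×5 + 1
5 = 5×1 + 0  (stop)
So 163/21 = [7; 1, 3, 5].

[7; 1, 3, 5]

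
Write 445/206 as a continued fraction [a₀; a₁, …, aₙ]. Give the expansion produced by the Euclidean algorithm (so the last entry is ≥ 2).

[2; 6, 4, 8]

445 = 2*206 + 33
206 = 6*33 + 8
33 = 4*8 + 1
8 = 8*1 + 0  (stop)
So 445/206 = [2; 6, 4, 8].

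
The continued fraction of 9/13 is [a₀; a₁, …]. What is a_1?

9 = 0·13 + 9   →  a_0 = 0
13 = 1·9 + 4   →  a_1 = 1

1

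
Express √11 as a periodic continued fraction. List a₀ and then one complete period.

[3; 3, 6]

a₀ = ⌊√11⌋ = 3.
With m₀=0, d₀=1 and mₖ₊₁ = dₖaₖ − mₖ, dₖ₊₁ = (n − mₖ₊₁²)/dₖ, aₖ₊₁ = ⌊(a₀+mₖ₊₁)/dₖ₊₁⌋:
  k=1: m=3, d=2, a=3
  k=2: m=3, d=1, a=6
d=1 and a=2a₀=6 at k=2, so the next step gives (m, d) = (3, 2) again — its k=1 value — and the period has length 2.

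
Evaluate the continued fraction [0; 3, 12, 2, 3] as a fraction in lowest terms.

Using pₖ = aₖpₖ₋₁ + pₖ₋₂ and qₖ = aₖqₖ₋₁ + qₖ₋₂:
  k=0: a=0, p=0, q=1
  k=1: a=3, p=1, q=3
  k=2: a=12, p=12, q=37
  k=3: a=2, p=25, q=77
  k=4: a=3, p=87, q=268

87/268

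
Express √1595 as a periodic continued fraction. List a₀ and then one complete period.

a₀ = ⌊√1595⌋ = 39.

[39; 1, 14, 1, 78]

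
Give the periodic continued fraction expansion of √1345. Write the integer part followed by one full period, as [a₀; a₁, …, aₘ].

a₀ = ⌊√1345⌋ = 36.
With m₀=0, d₀=1 and mₖ₊₁ = dₖaₖ − mₖ, dₖ₊₁ = (n − mₖ₊₁²)/dₖ, aₖ₊₁ = ⌊(a₀+mₖ₊₁)/dₖ₊₁⌋:
  k=1: m=36, d=49, a=1
  k=2: m=13, d=24, a=2
  k=3: m=35, d=5, a=14
  k=4: m=35, d=24, a=2
  k=5: m=13, d=49, a=1
  k=6: m=36, d=1, a=72
d=1 and a=2a₀=72 at k=6, so the next step gives (m, d) = (36, 49) again — its k=1 value — and the period has length 6.

[36; 1, 2, 14, 2, 1, 72]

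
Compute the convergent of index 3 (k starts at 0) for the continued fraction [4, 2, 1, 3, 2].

48/11

Using pₖ = aₖpₖ₋₁ + pₖ₋₂, qₖ = aₖqₖ₋₁ + qₖ₋₂ (with p₋₁=1, p₋₂=0, q₋₁=0, q₋₂=1):
  k=0: a=4, p=4, q=1
  k=1: a=2, p=9, q=2
  k=2: a=1, p=13, q=3
  k=3: a=3, p=48, q=11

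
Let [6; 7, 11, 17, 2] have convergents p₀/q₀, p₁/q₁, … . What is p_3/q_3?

8186/1333

Using pₖ = aₖpₖ₋₁ + pₖ₋₂, qₖ = aₖqₖ₋₁ + qₖ₋₂ (with p₋₁=1, p₋₂=0, q₋₁=0, q₋₂=1):
  k=0: a=6, p=6, q=1
  k=1: a=7, p=43, q=7
  k=2: a=11, p=479, q=78
  k=3: a=17, p=8186, q=1333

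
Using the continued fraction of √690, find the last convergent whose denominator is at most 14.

289/11

√690 = [26; 3, 1, 2, 1, 3, 52, …] (period length 6).
Convergents:
  p_0/q_0 = 26/1
  p_1/q_1 = 79/3
  p_2/q_2 = 105/4
  p_3/q_3 = 289/11
  p_4/q_4 = 394/15
q_3 = 11 ≤ 14 < 15 = q_4, so the answer is 289/11.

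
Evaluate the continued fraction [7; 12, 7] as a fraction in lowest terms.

602/85

Using pₖ = aₖpₖ₋₁ + pₖ₋₂ and qₖ = aₖqₖ₋₁ + qₖ₋₂:
  k=0: a=7, p=7, q=1
  k=1: a=12, p=85, q=12
  k=2: a=7, p=602, q=85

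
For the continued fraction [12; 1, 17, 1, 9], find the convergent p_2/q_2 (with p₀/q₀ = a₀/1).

233/18

Using pₖ = aₖpₖ₋₁ + pₖ₋₂, qₖ = aₖqₖ₋₁ + qₖ₋₂ (with p₋₁=1, p₋₂=0, q₋₁=0, q₋₂=1):
  k=0: a=12, p=12, q=1
  k=1: a=1, p=13, q=1
  k=2: a=17, p=233, q=18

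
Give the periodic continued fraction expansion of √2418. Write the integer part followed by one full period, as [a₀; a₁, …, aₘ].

[49; 5, 1, 3, 2, 3, 1, 5, 98]

a₀ = ⌊√2418⌋ = 49.
With m₀=0, d₀=1 and mₖ₊₁ = dₖaₖ − mₖ, dₖ₊₁ = (n − mₖ₊₁²)/dₖ, aₖ₊₁ = ⌊(a₀+mₖ₊₁)/dₖ₊₁⌋:
  k=1: m=49, d=17, a=5
  k=2: m=36, d=66, a=1
  k=3: m=30, d=23, a=3
  k=4: m=39, d=39, a=2
  k=5: m=39, d=23, a=3
  k=6: m=30, d=66, a=1
  k=7: m=36, d=17, a=5
  k=8: m=49, d=1, a=98
d=1 and a=2a₀=98 at k=8, so the next step gives (m, d) = (49, 17) again — its k=1 value — and the period has length 8.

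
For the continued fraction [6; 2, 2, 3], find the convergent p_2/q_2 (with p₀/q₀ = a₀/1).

32/5

Using pₖ = aₖpₖ₋₁ + pₖ₋₂, qₖ = aₖqₖ₋₁ + qₖ₋₂ (with p₋₁=1, p₋₂=0, q₋₁=0, q₋₂=1):
  k=0: a=6, p=6, q=1
  k=1: a=2, p=13, q=2
  k=2: a=2, p=32, q=5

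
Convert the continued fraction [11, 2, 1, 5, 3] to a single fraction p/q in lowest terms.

613/54

Using pₖ = aₖpₖ₋₁ + pₖ₋₂ and qₖ = aₖqₖ₋₁ + qₖ₋₂:
  k=0: a=11, p=11, q=1
  k=1: a=2, p=23, q=2
  k=2: a=1, p=34, q=3
  k=3: a=5, p=193, q=17
  k=4: a=3, p=613, q=54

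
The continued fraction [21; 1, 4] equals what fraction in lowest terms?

109/5

Fold from the inside: start with 4/1.
  1 + 1/4 = 5/4
  21 + 4/5 = 109/5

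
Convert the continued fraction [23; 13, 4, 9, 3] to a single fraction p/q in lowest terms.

Using pₖ = aₖpₖ₋₁ + pₖ₋₂ and qₖ = aₖqₖ₋₁ + qₖ₋₂:
  k=0: a=23, p=23, q=1
  k=1: a=13, p=300, q=13
  k=2: a=4, p=1223, q=53
  k=3: a=9, p=11307, q=490
  k=4: a=3, p=35144, q=1523

35144/1523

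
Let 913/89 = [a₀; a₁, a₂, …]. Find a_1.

3

913 = 10·89 + 23   →  a_0 = 10
89 = 3·23 + 20   →  a_1 = 3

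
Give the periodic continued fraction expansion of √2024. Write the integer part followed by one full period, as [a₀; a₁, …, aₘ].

[44; 1, 88]

a₀ = ⌊√2024⌋ = 44.
With m₀=0, d₀=1 and mₖ₊₁ = dₖaₖ − mₖ, dₖ₊₁ = (n − mₖ₊₁²)/dₖ, aₖ₊₁ = ⌊(a₀+mₖ₊₁)/dₖ₊₁⌋:
  k=1: m=44, d=88, a=1
  k=2: m=44, d=1, a=88
d=1 and a=2a₀=88 at k=2, so the next step gives (m, d) = (44, 88) again — its k=1 value — and the period has length 2.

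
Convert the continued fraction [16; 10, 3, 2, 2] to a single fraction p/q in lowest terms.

2817/175

Fold from the inside: start with 2/1.
  2 + 1/2 = 5/2
  3 + 2/5 = 17/5
  10 + 5/17 = 175/17
  16 + 17/175 = 2817/175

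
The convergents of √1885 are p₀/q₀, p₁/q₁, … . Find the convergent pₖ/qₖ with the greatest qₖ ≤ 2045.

45023/1037

√1885 = [43; 2, 2, 2, 86, …] (period length 4).
Convergents:
  p_0/q_0 = 43/1
  p_1/q_1 = 87/2
  p_2/q_2 = 217/5
  p_3/q_3 = 521/12
  p_4/q_4 = 45023/1037
  p_5/q_5 = 90567/2086
q_4 = 1037 ≤ 2045 < 2086 = q_5, so the answer is 45023/1037.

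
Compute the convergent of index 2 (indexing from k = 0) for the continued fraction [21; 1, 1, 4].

43/2

Using pₖ = aₖpₖ₋₁ + pₖ₋₂, qₖ = aₖqₖ₋₁ + qₖ₋₂ (with p₋₁=1, p₋₂=0, q₋₁=0, q₋₂=1):
  k=0: a=21, p=21, q=1
  k=1: a=1, p=22, q=1
  k=2: a=1, p=43, q=2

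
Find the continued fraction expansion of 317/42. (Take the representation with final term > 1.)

[7; 1, 1, 4, 1, 3]

317 = 7·42 + 23
42 = 1·23 + 19
23 = 1·19 + 4
19 = 4·4 + 3
4 = 1·3 + 1
3 = 3·1 + 0  (stop)
So 317/42 = [7; 1, 1, 4, 1, 3].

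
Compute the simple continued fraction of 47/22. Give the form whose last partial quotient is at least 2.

47 = 2·22 + 3
22 = 7·3 + 1
3 = 3·1 + 0  (stop)
So 47/22 = [2; 7, 3].

[2; 7, 3]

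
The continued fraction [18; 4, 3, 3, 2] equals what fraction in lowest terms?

1805/99

Fold from the inside: start with 2/1.
  3 + 1/2 = 7/2
  3 + 2/7 = 23/7
  4 + 7/23 = 99/23
  18 + 23/99 = 1805/99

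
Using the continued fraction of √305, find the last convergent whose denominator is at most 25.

227/13

√305 = [17; 2, 6, 2, 34, …] (period length 4).
Convergents:
  p_0/q_0 = 17/1
  p_1/q_1 = 35/2
  p_2/q_2 = 227/13
  p_3/q_3 = 489/28
q_2 = 13 ≤ 25 < 28 = q_3, so the answer is 227/13.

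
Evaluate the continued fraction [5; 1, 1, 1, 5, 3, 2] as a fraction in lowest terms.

Using pₖ = aₖpₖ₋₁ + pₖ₋₂ and qₖ = aₖqₖ₋₁ + qₖ₋₂:
  k=0: a=5, p=5, q=1
  k=1: a=1, p=6, q=1
  k=2: a=1, p=11, q=2
  k=3: a=1, p=17, q=3
  k=4: a=5, p=96, q=17
  k=5: a=3, p=305, q=54
  k=6: a=2, p=706, q=125

706/125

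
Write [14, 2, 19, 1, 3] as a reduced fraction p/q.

Using pₖ = aₖpₖ₋₁ + pₖ₋₂ and qₖ = aₖqₖ₋₁ + qₖ₋₂:
  k=0: a=14, p=14, q=1
  k=1: a=2, p=29, q=2
  k=2: a=19, p=565, q=39
  k=3: a=1, p=594, q=41
  k=4: a=3, p=2347, q=162

2347/162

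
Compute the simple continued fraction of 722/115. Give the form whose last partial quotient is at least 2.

722 = 6·115 + 32
115 = 3·32 + 19
32 = 1·19 + 13
19 = 1·13 + 6
13 = 2·6 + 1
6 = 6·1 + 0  (stop)
So 722/115 = [6; 3, 1, 1, 2, 6].

[6; 3, 1, 1, 2, 6]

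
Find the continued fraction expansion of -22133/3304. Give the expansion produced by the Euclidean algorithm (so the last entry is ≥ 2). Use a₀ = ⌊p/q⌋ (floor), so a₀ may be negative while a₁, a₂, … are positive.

-22133 = -7*3304 + 995
3304 = 3*995 + 319
995 = 3*319 + 38
319 = 8*38 + 15
38 = 2*15 + 8
15 = 1*8 + 7
8 = 1*7 + 1
7 = 7*1 + 0  (stop)
So -22133/3304 = [-7; 3, 3, 8, 2, 1, 1, 7].

[-7; 3, 3, 8, 2, 1, 1, 7]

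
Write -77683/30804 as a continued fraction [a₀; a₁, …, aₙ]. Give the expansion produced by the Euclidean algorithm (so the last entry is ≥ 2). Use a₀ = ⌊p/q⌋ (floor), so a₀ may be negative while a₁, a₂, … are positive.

[-3; 2, 10, 1, 16, 2, 12, 3]

-77683 = -3·30804 + 14729
30804 = 2·14729 + 1346
14729 = 10·1346 + 1269
1346 = 1·1269 + 77
1269 = 16·77 + 37
77 = 2·37 + 3
37 = 12·3 + 1
3 = 3·1 + 0  (stop)
So -77683/30804 = [-3; 2, 10, 1, 16, 2, 12, 3].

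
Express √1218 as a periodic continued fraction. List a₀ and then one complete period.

[34; 1, 8, 1, 68]

a₀ = ⌊√1218⌋ = 34.
With m₀=0, d₀=1 and mₖ₊₁ = dₖaₖ − mₖ, dₖ₊₁ = (n − mₖ₊₁²)/dₖ, aₖ₊₁ = ⌊(a₀+mₖ₊₁)/dₖ₊₁⌋:
  k=1: m=34, d=62, a=1
  k=2: m=28, d=7, a=8
  k=3: m=28, d=62, a=1
  k=4: m=34, d=1, a=68
d=1 and a=2a₀=68 at k=4, so the next step gives (m, d) = (34, 62) again — its k=1 value — and the period has length 4.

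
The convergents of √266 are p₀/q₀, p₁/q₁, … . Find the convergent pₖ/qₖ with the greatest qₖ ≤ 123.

√266 = [16; 3, 4, 3, 32, …] (period length 4).
Convergents:
  p_0/q_0 = 16/1
  p_1/q_1 = 49/3
  p_2/q_2 = 212/13
  p_3/q_3 = 685/42
  p_4/q_4 = 22132/1357
q_3 = 42 ≤ 123 < 1357 = q_4, so the answer is 685/42.

685/42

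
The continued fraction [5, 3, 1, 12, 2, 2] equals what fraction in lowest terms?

1382/263

Fold from the inside: start with 2/1.
  2 + 1/2 = 5/2
  12 + 2/5 = 62/5
  1 + 5/62 = 67/62
  3 + 62/67 = 263/67
  5 + 67/263 = 1382/263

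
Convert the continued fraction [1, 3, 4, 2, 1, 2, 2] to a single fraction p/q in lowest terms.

351/268

Using pₖ = aₖpₖ₋₁ + pₖ₋₂ and qₖ = aₖqₖ₋₁ + qₖ₋₂:
  k=0: a=1, p=1, q=1
  k=1: a=3, p=4, q=3
  k=2: a=4, p=17, q=13
  k=3: a=2, p=38, q=29
  k=4: a=1, p=55, q=42
  k=5: a=2, p=148, q=113
  k=6: a=2, p=351, q=268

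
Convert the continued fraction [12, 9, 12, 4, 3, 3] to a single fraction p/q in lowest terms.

Using pₖ = aₖpₖ₋₁ + pₖ₋₂ and qₖ = aₖqₖ₋₁ + qₖ₋₂:
  k=0: a=12, p=12, q=1
  k=1: a=9, p=109, q=9
  k=2: a=12, p=1320, q=109
  k=3: a=4, p=5389, q=445
  k=4: a=3, p=17487, q=1444
  k=5: a=3, p=57850, q=4777

57850/4777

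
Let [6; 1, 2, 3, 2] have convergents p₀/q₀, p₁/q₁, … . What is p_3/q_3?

Using pₖ = aₖpₖ₋₁ + pₖ₋₂, qₖ = aₖqₖ₋₁ + qₖ₋₂ (with p₋₁=1, p₋₂=0, q₋₁=0, q₋₂=1):
  k=0: a=6, p=6, q=1
  k=1: a=1, p=7, q=1
  k=2: a=2, p=20, q=3
  k=3: a=3, p=67, q=10

67/10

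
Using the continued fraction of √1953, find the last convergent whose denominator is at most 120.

√1953 = [44; 5, 5, 3, 12, 3, 5, 5, 88, …] (period length 8).
Convergents:
  p_0/q_0 = 44/1
  p_1/q_1 = 221/5
  p_2/q_2 = 1149/26
  p_3/q_3 = 3668/83
  p_4/q_4 = 45165/1022
q_3 = 83 ≤ 120 < 1022 = q_4, so the answer is 3668/83.

3668/83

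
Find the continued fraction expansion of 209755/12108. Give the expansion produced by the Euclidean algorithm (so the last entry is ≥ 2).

[17; 3, 11, 6, 19, 3]

209755 = 17×12108 + 3919
12108 = 3×3919 + 351
3919 = 11×351 + 58
351 = 6×58 + 3
58 = 19×3 + 1
3 = 3×1 + 0  (stop)
So 209755/12108 = [17; 3, 11, 6, 19, 3].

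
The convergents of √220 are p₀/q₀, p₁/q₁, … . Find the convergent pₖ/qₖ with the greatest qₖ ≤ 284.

√220 = [14; 1, 4, 1, 28, …] (period length 4).
Convergents:
  p_0/q_0 = 14/1
  p_1/q_1 = 15/1
  p_2/q_2 = 74/5
  p_3/q_3 = 89/6
  p_4/q_4 = 2566/173
  p_5/q_5 = 2655/179
  p_6/q_6 = 13186/889
q_5 = 179 ≤ 284 < 889 = q_6, so the answer is 2655/179.

2655/179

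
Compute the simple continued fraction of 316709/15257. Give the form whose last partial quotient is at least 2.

316709 = 20·15257 + 11569
15257 = 1·11569 + 3688
11569 = 3·3688 + 505
3688 = 7·505 + 153
505 = 3·153 + 46
153 = 3·46 + 15
46 = 3·15 + 1
15 = 15·1 + 0  (stop)
So 316709/15257 = [20; 1, 3, 7, 3, 3, 3, 15].

[20; 1, 3, 7, 3, 3, 3, 15]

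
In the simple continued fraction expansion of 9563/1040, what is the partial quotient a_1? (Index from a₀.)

5

9563 = 9·1040 + 203   →  a_0 = 9
1040 = 5·203 + 25   →  a_1 = 5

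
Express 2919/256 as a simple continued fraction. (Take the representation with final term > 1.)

2919 = 11×256 + 103
256 = 2×103 + 50
103 = 2×50 + 3
50 = 16×3 + 2
3 = 1×2 + 1
2 = 2×1 + 0  (stop)
So 2919/256 = [11; 2, 2, 16, 1, 2].

[11; 2, 2, 16, 1, 2]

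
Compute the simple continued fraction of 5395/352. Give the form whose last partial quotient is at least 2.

5395 = 15·352 + 115
352 = 3·115 + 7
115 = 16·7 + 3
7 = 2·3 + 1
3 = 3·1 + 0  (stop)
So 5395/352 = [15; 3, 16, 2, 3].

[15; 3, 16, 2, 3]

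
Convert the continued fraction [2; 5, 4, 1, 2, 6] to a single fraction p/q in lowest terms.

Using pₖ = aₖpₖ₋₁ + pₖ₋₂ and qₖ = aₖqₖ₋₁ + qₖ₋₂:
  k=0: a=2, p=2, q=1
  k=1: a=5, p=11, q=5
  k=2: a=4, p=46, q=21
  k=3: a=1, p=57, q=26
  k=4: a=2, p=160, q=73
  k=5: a=6, p=1017, q=464

1017/464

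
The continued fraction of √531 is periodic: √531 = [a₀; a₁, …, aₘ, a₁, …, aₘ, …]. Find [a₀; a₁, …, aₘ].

[23; 23, 46]

a₀ = ⌊√531⌋ = 23.
With m₀=0, d₀=1 and mₖ₊₁ = dₖaₖ − mₖ, dₖ₊₁ = (n − mₖ₊₁²)/dₖ, aₖ₊₁ = ⌊(a₀+mₖ₊₁)/dₖ₊₁⌋:
  k=1: m=23, d=2, a=23
  k=2: m=23, d=1, a=46
d=1 and a=2a₀=46 at k=2, so the next step gives (m, d) = (23, 2) again — its k=1 value — and the period has length 2.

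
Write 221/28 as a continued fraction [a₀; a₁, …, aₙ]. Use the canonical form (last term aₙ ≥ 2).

221 = 7×28 + 25
28 = 1×25 + 3
25 = 8×3 + 1
3 = 3×1 + 0  (stop)
So 221/28 = [7; 1, 8, 3].

[7; 1, 8, 3]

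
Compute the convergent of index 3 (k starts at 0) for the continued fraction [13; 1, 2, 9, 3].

383/28

Using pₖ = aₖpₖ₋₁ + pₖ₋₂, qₖ = aₖqₖ₋₁ + qₖ₋₂ (with p₋₁=1, p₋₂=0, q₋₁=0, q₋₂=1):
  k=0: a=13, p=13, q=1
  k=1: a=1, p=14, q=1
  k=2: a=2, p=41, q=3
  k=3: a=9, p=383, q=28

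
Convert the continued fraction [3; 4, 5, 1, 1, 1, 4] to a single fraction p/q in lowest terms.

Using pₖ = aₖpₖ₋₁ + pₖ₋₂ and qₖ = aₖqₖ₋₁ + qₖ₋₂:
  k=0: a=3, p=3, q=1
  k=1: a=4, p=13, q=4
  k=2: a=5, p=68, q=21
  k=3: a=1, p=81, q=25
  k=4: a=1, p=149, q=46
  k=5: a=1, p=230, q=71
  k=6: a=4, p=1069, q=330

1069/330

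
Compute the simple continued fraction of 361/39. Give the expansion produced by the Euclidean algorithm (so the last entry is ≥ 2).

[9; 3, 1, 9]

361 = 9*39 + 10
39 = 3*10 + 9
10 = 1*9 + 1
9 = 9*1 + 0  (stop)
So 361/39 = [9; 3, 1, 9].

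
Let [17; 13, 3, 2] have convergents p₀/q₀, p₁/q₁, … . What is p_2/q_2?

Using pₖ = aₖpₖ₋₁ + pₖ₋₂, qₖ = aₖqₖ₋₁ + qₖ₋₂ (with p₋₁=1, p₋₂=0, q₋₁=0, q₋₂=1):
  k=0: a=17, p=17, q=1
  k=1: a=13, p=222, q=13
  k=2: a=3, p=683, q=40

683/40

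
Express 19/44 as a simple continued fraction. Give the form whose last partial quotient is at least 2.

19 = 0×44 + 19
44 = 2×19 + 6
19 = 3×6 + 1
6 = 6×1 + 0  (stop)
So 19/44 = [0; 2, 3, 6].

[0; 2, 3, 6]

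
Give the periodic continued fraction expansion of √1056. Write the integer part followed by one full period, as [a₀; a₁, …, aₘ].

[32; 2, 64]

a₀ = ⌊√1056⌋ = 32.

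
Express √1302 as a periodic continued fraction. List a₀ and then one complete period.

a₀ = ⌊√1302⌋ = 36.
With m₀=0, d₀=1 and mₖ₊₁ = dₖaₖ − mₖ, dₖ₊₁ = (n − mₖ₊₁²)/dₖ, aₖ₊₁ = ⌊(a₀+mₖ₊₁)/dₖ₊₁⌋:
  k=1: m=36, d=6, a=12
  k=2: m=36, d=1, a=72
d=1 and a=2a₀=72 at k=2, so the next step gives (m, d) = (36, 6) again — its k=1 value — and the period has length 2.

[36; 12, 72]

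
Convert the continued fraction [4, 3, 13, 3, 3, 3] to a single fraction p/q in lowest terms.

5839/1350

Fold from the inside: start with 3/1.
  3 + 1/3 = 10/3
  3 + 3/10 = 33/10
  13 + 10/33 = 439/33
  3 + 33/439 = 1350/439
  4 + 439/1350 = 5839/1350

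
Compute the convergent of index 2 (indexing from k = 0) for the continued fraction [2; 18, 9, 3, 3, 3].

335/163

Using pₖ = aₖpₖ₋₁ + pₖ₋₂, qₖ = aₖqₖ₋₁ + qₖ₋₂ (with p₋₁=1, p₋₂=0, q₋₁=0, q₋₂=1):
  k=0: a=2, p=2, q=1
  k=1: a=18, p=37, q=18
  k=2: a=9, p=335, q=163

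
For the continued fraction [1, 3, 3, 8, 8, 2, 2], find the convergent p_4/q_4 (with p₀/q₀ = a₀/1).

877/674

Using pₖ = aₖpₖ₋₁ + pₖ₋₂, qₖ = aₖqₖ₋₁ + qₖ₋₂ (with p₋₁=1, p₋₂=0, q₋₁=0, q₋₂=1):
  k=0: a=1, p=1, q=1
  k=1: a=3, p=4, q=3
  k=2: a=3, p=13, q=10
  k=3: a=8, p=108, q=83
  k=4: a=8, p=877, q=674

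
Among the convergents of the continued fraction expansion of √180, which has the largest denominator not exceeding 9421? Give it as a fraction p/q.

51841/3864

√180 = [13; 2, 2, 2, 26, …] (period length 4).
Convergents:
  p_0/q_0 = 13/1
  p_1/q_1 = 27/2
  p_2/q_2 = 67/5
  p_3/q_3 = 161/12
  p_4/q_4 = 4253/317
  p_5/q_5 = 8667/646
  p_6/q_6 = 21587/1609
  p_7/q_7 = 51841/3864
  p_8/q_8 = 1369453/102073
q_7 = 3864 ≤ 9421 < 102073 = q_8, so the answer is 51841/3864.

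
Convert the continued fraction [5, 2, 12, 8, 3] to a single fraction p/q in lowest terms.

3458/631

Using pₖ = aₖpₖ₋₁ + pₖ₋₂ and qₖ = aₖqₖ₋₁ + qₖ₋₂:
  k=0: a=5, p=5, q=1
  k=1: a=2, p=11, q=2
  k=2: a=12, p=137, q=25
  k=3: a=8, p=1107, q=202
  k=4: a=3, p=3458, q=631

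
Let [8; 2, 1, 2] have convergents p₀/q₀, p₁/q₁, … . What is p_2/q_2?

Using pₖ = aₖpₖ₋₁ + pₖ₋₂, qₖ = aₖqₖ₋₁ + qₖ₋₂ (with p₋₁=1, p₋₂=0, q₋₁=0, q₋₂=1):
  k=0: a=8, p=8, q=1
  k=1: a=2, p=17, q=2
  k=2: a=1, p=25, q=3

25/3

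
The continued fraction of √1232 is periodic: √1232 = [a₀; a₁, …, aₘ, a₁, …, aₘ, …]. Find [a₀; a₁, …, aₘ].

a₀ = ⌊√1232⌋ = 35.
With m₀=0, d₀=1 and mₖ₊₁ = dₖaₖ − mₖ, dₖ₊₁ = (n − mₖ₊₁²)/dₖ, aₖ₊₁ = ⌊(a₀+mₖ₊₁)/dₖ₊₁⌋:
  k=1: m=35, d=7, a=10
  k=2: m=35, d=1, a=70
d=1 and a=2a₀=70 at k=2, so the next step gives (m, d) = (35, 7) again — its k=1 value — and the period has length 2.

[35; 10, 70]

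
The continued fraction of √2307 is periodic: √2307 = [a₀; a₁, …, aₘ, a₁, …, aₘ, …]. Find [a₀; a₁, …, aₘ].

a₀ = ⌊√2307⌋ = 48.
With m₀=0, d₀=1 and mₖ₊₁ = dₖaₖ − mₖ, dₖ₊₁ = (n − mₖ₊₁²)/dₖ, aₖ₊₁ = ⌊(a₀+mₖ₊₁)/dₖ₊₁⌋:
  k=1: m=48, d=3, a=32
  k=2: m=48, d=1, a=96
d=1 and a=2a₀=96 at k=2, so the next step gives (m, d) = (48, 3) again — its k=1 value — and the period has length 2.

[48; 32, 96]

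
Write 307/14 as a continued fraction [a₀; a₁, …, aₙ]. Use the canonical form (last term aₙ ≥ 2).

[21; 1, 13]

307 = 21*14 + 13
14 = 1*13 + 1
13 = 13*1 + 0  (stop)
So 307/14 = [21; 1, 13].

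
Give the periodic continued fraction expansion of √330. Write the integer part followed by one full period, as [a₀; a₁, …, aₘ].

[18; 6, 36]

a₀ = ⌊√330⌋ = 18.
With m₀=0, d₀=1 and mₖ₊₁ = dₖaₖ − mₖ, dₖ₊₁ = (n − mₖ₊₁²)/dₖ, aₖ₊₁ = ⌊(a₀+mₖ₊₁)/dₖ₊₁⌋:
  k=1: m=18, d=6, a=6
  k=2: m=18, d=1, a=36
d=1 and a=2a₀=36 at k=2, so the next step gives (m, d) = (18, 6) again — its k=1 value — and the period has length 2.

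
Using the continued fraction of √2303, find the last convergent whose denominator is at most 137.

4607/96

√2303 = [47; 1, 94, …] (period length 2).
Convergents:
  p_0/q_0 = 47/1
  p_1/q_1 = 48/1
  p_2/q_2 = 4559/95
  p_3/q_3 = 4607/96
  p_4/q_4 = 437617/9119
q_3 = 96 ≤ 137 < 9119 = q_4, so the answer is 4607/96.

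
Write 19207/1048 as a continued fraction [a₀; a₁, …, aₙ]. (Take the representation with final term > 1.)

19207 = 18·1048 + 343
1048 = 3·343 + 19
343 = 18·19 + 1
19 = 19·1 + 0  (stop)
So 19207/1048 = [18; 3, 18, 19].

[18; 3, 18, 19]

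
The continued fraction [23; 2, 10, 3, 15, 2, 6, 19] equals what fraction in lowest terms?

Fold from the inside: start with 19/1.
  6 + 1/19 = 115/19
  2 + 19/115 = 249/115
  15 + 115/249 = 3850/249
  3 + 249/3850 = 11799/3850
  10 + 3850/11799 = 121840/11799
  2 + 11799/121840 = 255479/121840
  23 + 121840/255479 = 5997857/255479

5997857/255479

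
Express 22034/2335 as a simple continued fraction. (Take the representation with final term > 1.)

[9; 2, 3, 2, 3, 8, 5]

22034 = 9×2335 + 1019
2335 = 2×1019 + 297
1019 = 3×297 + 128
297 = 2×128 + 41
128 = 3×41 + 5
41 = 8×5 + 1
5 = 5×1 + 0  (stop)
So 22034/2335 = [9; 2, 3, 2, 3, 8, 5].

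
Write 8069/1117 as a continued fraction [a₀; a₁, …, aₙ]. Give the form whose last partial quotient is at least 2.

[7; 4, 2, 7, 3, 5]

8069 = 7×1117 + 250
1117 = 4×250 + 117
250 = 2×117 + 16
117 = 7×16 + 5
16 = 3×5 + 1
5 = 5×1 + 0  (stop)
So 8069/1117 = [7; 4, 2, 7, 3, 5].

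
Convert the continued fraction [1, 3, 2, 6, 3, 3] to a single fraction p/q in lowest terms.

607/471

Fold from the inside: start with 3/1.
  3 + 1/3 = 10/3
  6 + 3/10 = 63/10
  2 + 10/63 = 136/63
  3 + 63/136 = 471/136
  1 + 136/471 = 607/471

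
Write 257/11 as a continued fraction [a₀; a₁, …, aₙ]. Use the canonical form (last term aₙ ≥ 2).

[23; 2, 1, 3]

257 = 23·11 + 4
11 = 2·4 + 3
4 = 1·3 + 1
3 = 3·1 + 0  (stop)
So 257/11 = [23; 2, 1, 3].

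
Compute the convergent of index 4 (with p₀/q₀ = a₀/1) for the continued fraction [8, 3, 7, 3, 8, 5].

Using pₖ = aₖpₖ₋₁ + pₖ₋₂, qₖ = aₖqₖ₋₁ + qₖ₋₂ (with p₋₁=1, p₋₂=0, q₋₁=0, q₋₂=1):
  k=0: a=8, p=8, q=1
  k=1: a=3, p=25, q=3
  k=2: a=7, p=183, q=22
  k=3: a=3, p=574, q=69
  k=4: a=8, p=4775, q=574

4775/574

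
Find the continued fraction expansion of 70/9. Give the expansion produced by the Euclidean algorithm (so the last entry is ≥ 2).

70 = 7×9 + 7
9 = 1×7 + 2
7 = 3×2 + 1
2 = 2×1 + 0  (stop)
So 70/9 = [7; 1, 3, 2].

[7; 1, 3, 2]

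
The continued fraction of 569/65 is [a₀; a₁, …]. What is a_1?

569 = 8·65 + 49   →  a_0 = 8
65 = 1·49 + 16   →  a_1 = 1

1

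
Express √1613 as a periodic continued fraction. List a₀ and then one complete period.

[40; 6, 6, 80]

a₀ = ⌊√1613⌋ = 40.
With m₀=0, d₀=1 and mₖ₊₁ = dₖaₖ − mₖ, dₖ₊₁ = (n − mₖ₊₁²)/dₖ, aₖ₊₁ = ⌊(a₀+mₖ₊₁)/dₖ₊₁⌋:
  k=1: m=40, d=13, a=6
  k=2: m=38, d=13, a=6
  k=3: m=40, d=1, a=80
d=1 and a=2a₀=80 at k=3, so the next step gives (m, d) = (40, 13) again — its k=1 value — and the period has length 3.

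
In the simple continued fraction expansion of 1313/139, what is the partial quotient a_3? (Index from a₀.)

1313 = 9·139 + 62   →  a_0 = 9
139 = 2·62 + 15   →  a_1 = 2
62 = 4·15 + 2   →  a_2 = 4
15 = 7·2 + 1   →  a_3 = 7

7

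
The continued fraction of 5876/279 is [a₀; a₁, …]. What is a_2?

2

5876 = 21·279 + 17   →  a_0 = 21
279 = 16·17 + 7   →  a_1 = 16
17 = 2·7 + 3   →  a_2 = 2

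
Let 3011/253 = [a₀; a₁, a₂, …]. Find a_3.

3011 = 11·253 + 228   →  a_0 = 11
253 = 1·228 + 25   →  a_1 = 1
228 = 9·25 + 3   →  a_2 = 9
25 = 8·3 + 1   →  a_3 = 8

8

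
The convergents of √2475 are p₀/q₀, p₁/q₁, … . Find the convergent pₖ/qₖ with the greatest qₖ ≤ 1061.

√2475 = [49; 1, 2, 1, 98, …] (period length 4).
Convergents:
  p_0/q_0 = 49/1
  p_1/q_1 = 50/1
  p_2/q_2 = 149/3
  p_3/q_3 = 199/4
  p_4/q_4 = 19651/395
  p_5/q_5 = 19850/399
  p_6/q_6 = 59351/1193
q_5 = 399 ≤ 1061 < 1193 = q_6, so the answer is 19850/399.

19850/399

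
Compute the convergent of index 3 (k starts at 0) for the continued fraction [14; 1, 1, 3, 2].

102/7

Using pₖ = aₖpₖ₋₁ + pₖ₋₂, qₖ = aₖqₖ₋₁ + qₖ₋₂ (with p₋₁=1, p₋₂=0, q₋₁=0, q₋₂=1):
  k=0: a=14, p=14, q=1
  k=1: a=1, p=15, q=1
  k=2: a=1, p=29, q=2
  k=3: a=3, p=102, q=7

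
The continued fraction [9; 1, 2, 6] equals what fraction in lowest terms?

Using pₖ = aₖpₖ₋₁ + pₖ₋₂ and qₖ = aₖqₖ₋₁ + qₖ₋₂:
  k=0: a=9, p=9, q=1
  k=1: a=1, p=10, q=1
  k=2: a=2, p=29, q=3
  k=3: a=6, p=184, q=19

184/19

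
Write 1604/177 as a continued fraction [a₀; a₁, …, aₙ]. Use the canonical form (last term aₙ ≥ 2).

[9; 16, 11]

1604 = 9·177 + 11
177 = 16·11 + 1
11 = 11·1 + 0  (stop)
So 1604/177 = [9; 16, 11].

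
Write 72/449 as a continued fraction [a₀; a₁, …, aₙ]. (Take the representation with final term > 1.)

[0; 6, 4, 4, 4]

72 = 0·449 + 72
449 = 6·72 + 17
72 = 4·17 + 4
17 = 4·4 + 1
4 = 4·1 + 0  (stop)
So 72/449 = [0; 6, 4, 4, 4].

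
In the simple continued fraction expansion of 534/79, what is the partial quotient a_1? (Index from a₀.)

1

534 = 6·79 + 60   →  a_0 = 6
79 = 1·60 + 19   →  a_1 = 1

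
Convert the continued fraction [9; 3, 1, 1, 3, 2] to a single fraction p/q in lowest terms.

529/57

Using pₖ = aₖpₖ₋₁ + pₖ₋₂ and qₖ = aₖqₖ₋₁ + qₖ₋₂:
  k=0: a=9, p=9, q=1
  k=1: a=3, p=28, q=3
  k=2: a=1, p=37, q=4
  k=3: a=1, p=65, q=7
  k=4: a=3, p=232, q=25
  k=5: a=2, p=529, q=57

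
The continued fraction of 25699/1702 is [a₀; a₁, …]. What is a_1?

25699 = 15·1702 + 169   →  a_0 = 15
1702 = 10·169 + 12   →  a_1 = 10

10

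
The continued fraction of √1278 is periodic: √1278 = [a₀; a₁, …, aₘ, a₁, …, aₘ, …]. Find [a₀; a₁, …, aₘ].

[35; 1, 2, 1, 70]

a₀ = ⌊√1278⌋ = 35.
With m₀=0, d₀=1 and mₖ₊₁ = dₖaₖ − mₖ, dₖ₊₁ = (n − mₖ₊₁²)/dₖ, aₖ₊₁ = ⌊(a₀+mₖ₊₁)/dₖ₊₁⌋:
  k=1: m=35, d=53, a=1
  k=2: m=18, d=18, a=2
  k=3: m=18, d=53, a=1
  k=4: m=35, d=1, a=70
d=1 and a=2a₀=70 at k=4, so the next step gives (m, d) = (35, 53) again — its k=1 value — and the period has length 4.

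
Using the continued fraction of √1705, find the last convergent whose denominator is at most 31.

991/24

√1705 = [41; 3, 2, 3, 82, …] (period length 4).
Convergents:
  p_0/q_0 = 41/1
  p_1/q_1 = 124/3
  p_2/q_2 = 289/7
  p_3/q_3 = 991/24
  p_4/q_4 = 81551/1975
q_3 = 24 ≤ 31 < 1975 = q_4, so the answer is 991/24.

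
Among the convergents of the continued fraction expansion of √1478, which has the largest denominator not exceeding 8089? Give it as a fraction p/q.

√1478 = [38; 2, 4, 38, 4, 2, 76, …] (period length 6).
Convergents:
  p_0/q_0 = 38/1
  p_1/q_1 = 77/2
  p_2/q_2 = 346/9
  p_3/q_3 = 13225/344
  p_4/q_4 = 53246/1385
  p_5/q_5 = 119717/3114
  p_6/q_6 = 9151738/238049
q_5 = 3114 ≤ 8089 < 238049 = q_6, so the answer is 119717/3114.

119717/3114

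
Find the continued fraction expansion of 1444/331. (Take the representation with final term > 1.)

1444 = 4·331 + 120
331 = 2·120 + 91
120 = 1·91 + 29
91 = 3·29 + 4
29 = 7·4 + 1
4 = 4·1 + 0  (stop)
So 1444/331 = [4; 2, 1, 3, 7, 4].

[4; 2, 1, 3, 7, 4]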